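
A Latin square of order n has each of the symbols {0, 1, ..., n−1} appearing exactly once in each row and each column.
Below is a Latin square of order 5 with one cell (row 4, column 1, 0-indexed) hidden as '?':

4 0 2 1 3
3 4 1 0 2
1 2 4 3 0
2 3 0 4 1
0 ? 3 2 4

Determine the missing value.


Row 4 contains symbols [0, 2, 3, 4] — missing [1].
Column 1 contains symbols [0, 2, 3, 4] — missing [1].
The missing symbol must appear in both missing sets; intersection = [1].
Therefore the hidden value is 1.

Missing value = 1.


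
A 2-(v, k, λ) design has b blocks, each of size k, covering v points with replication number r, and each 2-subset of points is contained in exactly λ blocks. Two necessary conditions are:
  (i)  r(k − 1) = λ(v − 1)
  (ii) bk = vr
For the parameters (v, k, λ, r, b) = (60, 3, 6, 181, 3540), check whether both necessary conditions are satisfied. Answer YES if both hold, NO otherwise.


Condition (i): r(k − 1) = 181·2 = 362; λ(v − 1) = 6·59 = 354. Match? NO.
Condition (ii): bk = 3540·3 = 10620; vr = 60·181 = 10860. Match? NO.
Both conditions hold? NO.

NO


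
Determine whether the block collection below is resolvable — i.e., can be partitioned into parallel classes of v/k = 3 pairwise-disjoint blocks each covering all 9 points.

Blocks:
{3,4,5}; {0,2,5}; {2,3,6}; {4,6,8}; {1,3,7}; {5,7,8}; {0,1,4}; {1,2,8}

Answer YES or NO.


v = 9, block size k = 3, number of blocks = 8.
For resolvability, blocks must partition into parallel classes of size v/k = 3.
Total blocks must therefore be a multiple of 3: 8 = 3·2 + 2 ⇒ not divisible ✗.
Resolvable? NO.

NO


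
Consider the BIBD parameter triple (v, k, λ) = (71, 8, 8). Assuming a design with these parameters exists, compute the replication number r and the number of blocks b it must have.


Any 2-(v, k, λ) BIBD satisfies two necessary conditions:
  (i)  Each point sits in r blocks, and counting incidences through any fixed point gives r(k − 1) = λ(v − 1), so r = λ(v − 1)/(k − 1).
  (ii) Total incidences bk = vr, so b = vr/k.
Step 1: r = λ(v − 1)/(k − 1) = 8·(71 − 1)/(8 − 1) = 8·70/7 = 560/7 = 80.
Step 2: b = vr/k = 71·80/8 = 5680/8 = 710.
Check integrality: r = 80 ∈ Z ✓, b = 710 ∈ Z ✓.
(These identities are necessary conditions: they determine r and b for any design with these parameters, but do not by themselves prove that one exists.)

r = 80, b = 710.


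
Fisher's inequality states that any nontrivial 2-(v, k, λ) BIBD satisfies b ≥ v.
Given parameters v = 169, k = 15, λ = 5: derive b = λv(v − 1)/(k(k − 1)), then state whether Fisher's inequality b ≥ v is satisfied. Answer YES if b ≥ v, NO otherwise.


r = λ(v − 1)/(k − 1) = 5·168/14 = 60.
b = vr/k = 169·60/15 = 676.
Fisher's inequality: b ≥ v ⇔ 676 ≥ 169? YES.

YES


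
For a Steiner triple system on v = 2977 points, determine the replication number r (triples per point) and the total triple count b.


An STS(v) is a 2-(v, 3, 1) BIBD: block size k = 3, λ = 1.
Replication: r(k − 1) = λ(v − 1) ⇒ r·2 = 2977 − 1 = 2976 ⇒ r = 1488.
Block count: bk = vr ⇒ b·3 = 2977·1488 = 4429776 ⇒ b = 1476592.
(Check via b = v(v − 1)/6 = 2977·2976/6 = 8859552/6 = 1476592.)

r = 1488, b = 1476592.


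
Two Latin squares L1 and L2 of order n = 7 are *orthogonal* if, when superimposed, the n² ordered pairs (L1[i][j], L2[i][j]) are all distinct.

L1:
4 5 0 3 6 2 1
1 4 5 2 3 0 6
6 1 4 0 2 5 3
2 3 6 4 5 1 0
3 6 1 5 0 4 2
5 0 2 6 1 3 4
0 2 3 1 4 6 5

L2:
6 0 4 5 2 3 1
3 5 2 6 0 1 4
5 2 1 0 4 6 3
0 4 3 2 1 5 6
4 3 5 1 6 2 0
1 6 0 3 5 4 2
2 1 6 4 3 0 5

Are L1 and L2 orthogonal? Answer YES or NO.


Form the n² = 49 superimposed pairs (L1[i][j], L2[i][j]), row by row (rows and columns indexed from 0):
row 0: (4,6) (5,0) (0,4) (3,5) (6,2) (2,3) (1,1)
row 1: (1,3) (4,5) (5,2) (2,6) (3,0) (0,1) (6,4)
row 2: (6,5) (1,2) (4,1) (0,0) (2,4) (5,6) (3,3)
row 3: (2,0) (3,4) (6,3) (4,2) (5,1) (1,5) (0,6)
row 4: (3,4) (6,3) (1,5) (5,1) (0,6) (4,2) (2,0)
row 5: (5,1) (0,6) (2,0) (6,3) (1,5) (3,4) (4,2)
row 6: (0,2) (2,1) (3,6) (1,4) (4,3) (6,0) (5,5)
Orthogonality requires all 49 pairs distinct.
But the pair (3,4) repeats: cell (3,1) has L1 = 3, L2 = 4, and cell (4,0) has L1 = 3, L2 = 4.
A repeated pair means some other pair never occurs (only 35 distinct pairs out of 49), so the squares are not orthogonal.
Conclusion: NO.

NO


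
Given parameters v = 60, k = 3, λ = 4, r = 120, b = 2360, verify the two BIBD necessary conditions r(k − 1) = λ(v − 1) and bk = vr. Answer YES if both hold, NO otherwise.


Condition (i): r(k − 1) = 120·2 = 240; λ(v − 1) = 4·59 = 236. Match? NO.
Condition (ii): bk = 2360·3 = 7080; vr = 60·120 = 7200. Match? NO.
Both conditions hold? NO.

NO


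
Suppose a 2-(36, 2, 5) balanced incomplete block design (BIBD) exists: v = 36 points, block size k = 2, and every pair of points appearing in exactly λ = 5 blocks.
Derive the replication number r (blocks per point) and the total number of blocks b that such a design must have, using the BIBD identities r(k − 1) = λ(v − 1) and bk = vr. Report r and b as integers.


Any 2-(v, k, λ) BIBD satisfies two necessary conditions:
  (i)  Each point sits in r blocks, and counting incidences through any fixed point gives r(k − 1) = λ(v − 1), so r = λ(v − 1)/(k − 1).
  (ii) Total incidences bk = vr, so b = vr/k.
Step 1: r = λ(v − 1)/(k − 1) = 5·(36 − 1)/(2 − 1) = 5·35/1 = 175/1 = 175.
Step 2: b = vr/k = 36·175/2 = 6300/2 = 3150.
Check integrality: r = 175 ∈ Z ✓, b = 3150 ∈ Z ✓.
(These identities are necessary conditions: they determine r and b for any design with these parameters, but do not by themselves prove that one exists.)

r = 175, b = 3150.


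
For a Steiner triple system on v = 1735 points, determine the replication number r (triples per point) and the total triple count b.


An STS(v) is a 2-(v, 3, 1) BIBD: block size k = 3, λ = 1.
Replication: r(k − 1) = λ(v − 1) ⇒ r·2 = 1735 − 1 = 1734 ⇒ r = 867.
Block count: b = v(v − 1)/6 = 1735·1734/6 = 3008490/6 = 501415.

r = 867, b = 501415.


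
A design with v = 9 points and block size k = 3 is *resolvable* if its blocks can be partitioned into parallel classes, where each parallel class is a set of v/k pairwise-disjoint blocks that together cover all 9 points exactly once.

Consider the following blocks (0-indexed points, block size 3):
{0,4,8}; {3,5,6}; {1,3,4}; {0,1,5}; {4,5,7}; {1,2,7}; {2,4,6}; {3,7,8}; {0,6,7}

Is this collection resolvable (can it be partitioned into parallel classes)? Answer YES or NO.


v = 9, block size k = 3, number of blocks = 9.
For resolvability, blocks must partition into parallel classes of size v/k = 3.
Total blocks must therefore be a multiple of 3: 9 = 3·3 + 0 ⇒ divisible ✓.
Consider block {1,3,4}. The only other block(s) in the collection disjoint from it are {0,6,7} — just 1 block(s). Any parallel class containing {1,3,4} would need 2 other blocks each disjoint from it, so no parallel class of size 3 can contain {1,3,4}.
Since every block must belong to some parallel class in a resolution, the collection cannot be partitioned into parallel classes.
Resolvable? NO.

NO


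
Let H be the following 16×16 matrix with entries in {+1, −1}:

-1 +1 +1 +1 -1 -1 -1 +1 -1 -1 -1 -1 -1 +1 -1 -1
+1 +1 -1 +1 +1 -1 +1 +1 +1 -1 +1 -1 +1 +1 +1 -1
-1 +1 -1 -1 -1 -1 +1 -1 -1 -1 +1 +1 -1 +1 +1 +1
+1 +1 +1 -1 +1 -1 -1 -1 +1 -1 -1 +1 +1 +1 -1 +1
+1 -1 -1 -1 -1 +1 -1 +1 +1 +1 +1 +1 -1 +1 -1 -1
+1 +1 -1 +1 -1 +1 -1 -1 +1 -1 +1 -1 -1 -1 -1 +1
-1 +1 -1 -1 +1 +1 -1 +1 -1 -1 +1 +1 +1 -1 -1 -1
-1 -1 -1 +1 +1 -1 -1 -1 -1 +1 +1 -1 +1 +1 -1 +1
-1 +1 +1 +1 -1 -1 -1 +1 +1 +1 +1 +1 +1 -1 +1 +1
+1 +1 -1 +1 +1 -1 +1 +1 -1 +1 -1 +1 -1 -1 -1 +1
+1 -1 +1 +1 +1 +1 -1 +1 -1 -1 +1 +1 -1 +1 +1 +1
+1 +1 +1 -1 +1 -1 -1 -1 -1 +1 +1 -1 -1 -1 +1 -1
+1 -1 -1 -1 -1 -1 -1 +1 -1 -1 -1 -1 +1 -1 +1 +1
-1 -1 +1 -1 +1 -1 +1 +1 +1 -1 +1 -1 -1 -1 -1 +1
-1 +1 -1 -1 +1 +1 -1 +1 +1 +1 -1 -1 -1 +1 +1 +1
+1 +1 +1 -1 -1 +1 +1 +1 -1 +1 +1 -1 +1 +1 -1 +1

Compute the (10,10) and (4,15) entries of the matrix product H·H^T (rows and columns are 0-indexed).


Row 4 of H: [1, -1, -1, -1, -1, 1, -1, 1, 1, 1, 1, 1, -1, 1, -1, -1].
Row 10 of H: [1, -1, 1, 1, 1, 1, -1, 1, -1, -1, 1, 1, -1, 1, 1, 1].
Row 15 of H: [1, 1, 1, -1, -1, 1, 1, 1, -1, 1, 1, -1, 1, 1, -1, 1].
(H·H^T)[10][10] = Σ_j H[10][j]·H[10][j] = (1)² + (-1)² + (1)² + (1)² + (1)² + (1)² + (-1)² + (1)² + (-1)² + (-1)² + (1)² + (1)² + (-1)² + (1)² + (1)² + (1)² = 1 + 1 + 1 + 1 + 1 + 1 + 1 + 1 + 1 + 1 + 1 + 1 + 1 + 1 + 1 + 1 = 16.
(H·H^T)[4][15] = Σ_j H[4][j]·H[15][j] = (1)·(1) + (-1)·(1) + (-1)·(1) + (-1)·(-1) + (-1)·(-1) + (1)·(1) + (-1)·(1) + (1)·(1) + (1)·(-1) + (1)·(1) + (1)·(1) + (1)·(-1) + (-1)·(1) + (1)·(1) + (-1)·(-1) + (-1)·(1) = 1 + -1 + -1 + 1 + 1 + 1 + -1 + 1 + -1 + 1 + 1 + -1 + -1 + 1 + 1 + -1 = 2.
Rows 4 and 15 are not orthogonal (dot product = 2 ≠ 0), so H is not a Hadamard matrix.

(10,10) entry = 16; (4,15) entry = 2.


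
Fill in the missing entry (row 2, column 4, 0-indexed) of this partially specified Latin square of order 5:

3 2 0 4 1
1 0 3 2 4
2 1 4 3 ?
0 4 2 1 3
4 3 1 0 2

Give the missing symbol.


Row 2 contains symbols [1, 2, 3, 4] — missing [0].
Column 4 contains symbols [1, 2, 3, 4] — missing [0].
The missing symbol must appear in both missing sets; intersection = [0].
Therefore the hidden value is 0.

Missing value = 0.


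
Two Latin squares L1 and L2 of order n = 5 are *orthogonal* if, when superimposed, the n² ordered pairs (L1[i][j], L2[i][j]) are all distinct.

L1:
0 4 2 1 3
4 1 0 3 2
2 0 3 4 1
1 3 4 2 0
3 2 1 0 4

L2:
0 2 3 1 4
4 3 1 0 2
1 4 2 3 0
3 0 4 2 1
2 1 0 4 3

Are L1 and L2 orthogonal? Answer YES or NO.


Form the n² = 25 superimposed pairs (L1[i][j], L2[i][j]), row by row (rows and columns indexed from 0):
row 0: (0,0) (4,2) (2,3) (1,1) (3,4)
row 1: (4,4) (1,3) (0,1) (3,0) (2,2)
row 2: (2,1) (0,4) (3,2) (4,3) (1,0)
row 3: (1,3) (3,0) (4,4) (2,2) (0,1)
row 4: (3,2) (2,1) (1,0) (0,4) (4,3)
Orthogonality requires all 25 pairs distinct.
But the pair (1,3) repeats: cell (1,1) has L1 = 1, L2 = 3, and cell (3,0) has L1 = 1, L2 = 3.
A repeated pair means some other pair never occurs (only 15 distinct pairs out of 25), so the squares are not orthogonal.
Conclusion: NO.

NO


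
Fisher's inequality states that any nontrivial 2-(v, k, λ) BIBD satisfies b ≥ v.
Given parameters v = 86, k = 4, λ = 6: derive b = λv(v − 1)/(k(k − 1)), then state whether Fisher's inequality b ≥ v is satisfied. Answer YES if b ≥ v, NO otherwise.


r = λ(v − 1)/(k − 1) = 6·85/3 = 170.
b = vr/k = 86·170/4 = 3655.
Fisher's inequality: b ≥ v ⇔ 3655 ≥ 86? YES.

YES


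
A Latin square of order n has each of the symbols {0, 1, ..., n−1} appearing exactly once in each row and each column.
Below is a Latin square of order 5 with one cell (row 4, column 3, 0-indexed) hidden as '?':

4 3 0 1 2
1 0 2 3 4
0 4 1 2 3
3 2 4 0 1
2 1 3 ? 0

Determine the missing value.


Row 4 contains symbols [0, 1, 2, 3] — missing [4].
Column 3 contains symbols [0, 1, 2, 3] — missing [4].
The missing symbol must appear in both missing sets; intersection = [4].
Therefore the hidden value is 4.

Missing value = 4.


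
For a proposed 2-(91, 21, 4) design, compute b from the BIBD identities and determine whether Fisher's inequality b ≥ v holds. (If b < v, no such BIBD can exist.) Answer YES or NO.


b = λv(v − 1)/(k(k − 1)) = 4·91·90/(21·20) = 32760/420 = 78.
Compare with v = 91: b < v, so Fisher's inequality fails.

NO


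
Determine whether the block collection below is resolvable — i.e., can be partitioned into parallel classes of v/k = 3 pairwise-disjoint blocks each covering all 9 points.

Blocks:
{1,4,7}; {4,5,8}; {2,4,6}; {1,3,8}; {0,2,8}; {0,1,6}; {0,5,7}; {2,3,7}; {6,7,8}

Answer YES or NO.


v = 9, block size k = 3, number of blocks = 9.
For resolvability, blocks must partition into parallel classes of size v/k = 3.
Total blocks must therefore be a multiple of 3: 9 = 3·3 + 0 ⇒ divisible ✓.
Consider block {1,4,7}. The only other block(s) in the collection disjoint from it are {0,2,8} — just 1 block(s). Any parallel class containing {1,4,7} would need 2 other blocks each disjoint from it, so no parallel class of size 3 can contain {1,4,7}.
Since every block must belong to some parallel class in a resolution, the collection cannot be partitioned into parallel classes.
Resolvable? NO.

NO


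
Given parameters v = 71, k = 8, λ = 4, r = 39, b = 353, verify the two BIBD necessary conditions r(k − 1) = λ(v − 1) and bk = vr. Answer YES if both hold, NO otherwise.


Condition (i): r(k − 1) = 39·7 = 273; λ(v − 1) = 4·70 = 280. Match? NO.
Condition (ii): bk = 353·8 = 2824; vr = 71·39 = 2769. Match? NO.
Both conditions hold? NO.

NO


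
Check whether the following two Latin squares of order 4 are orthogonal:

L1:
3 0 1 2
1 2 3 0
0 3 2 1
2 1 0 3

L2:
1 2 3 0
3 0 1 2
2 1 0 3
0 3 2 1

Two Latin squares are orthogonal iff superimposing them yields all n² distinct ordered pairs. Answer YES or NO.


Form the n² = 16 superimposed pairs (L1[i][j], L2[i][j]), row by row (rows and columns indexed from 0):
row 0: (3,1) (0,2) (1,3) (2,0)
row 1: (1,3) (2,0) (3,1) (0,2)
row 2: (0,2) (3,1) (2,0) (1,3)
row 3: (2,0) (1,3) (0,2) (3,1)
Orthogonality requires all 16 pairs distinct.
But the pair (1,3) repeats: cell (0,2) has L1 = 1, L2 = 3, and cell (1,0) has L1 = 1, L2 = 3.
A repeated pair means some other pair never occurs (only 4 distinct pairs out of 16), so the squares are not orthogonal.
Conclusion: NO.

NO


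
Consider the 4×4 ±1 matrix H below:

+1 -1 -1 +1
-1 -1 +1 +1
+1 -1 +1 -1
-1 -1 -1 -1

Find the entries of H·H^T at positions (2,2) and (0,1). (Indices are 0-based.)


Row 0 of H: [1, -1, -1, 1].
Row 1 of H: [-1, -1, 1, 1].
Row 2 of H: [1, -1, 1, -1].
(H·H^T)[2][2] = Σ_j H[2][j]·H[2][j] = (1)² + (-1)² + (1)² + (-1)² = 1 + 1 + 1 + 1 = 4.
(H·H^T)[0][1] = Σ_j H[0][j]·H[1][j] = (1)·(-1) + (-1)·(-1) + (-1)·(1) + (1)·(1) = -1 + 1 + -1 + 1 = 0.
So rows 0 and 1 are orthogonal; the diagonal entry equals n = 4.

(2,2) entry = 4; (0,1) entry = 0.


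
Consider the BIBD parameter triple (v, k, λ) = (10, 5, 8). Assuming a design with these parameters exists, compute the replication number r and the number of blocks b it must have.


Any 2-(v, k, λ) BIBD satisfies two necessary conditions:
  (i)  Each point sits in r blocks, and counting incidences through any fixed point gives r(k − 1) = λ(v − 1), so r = λ(v − 1)/(k − 1).
  (ii) Total incidences bk = vr, so b = vr/k.
Step 1: r = λ(v − 1)/(k − 1) = 8·(10 − 1)/(5 − 1) = 8·9/4 = 72/4 = 18.
Step 2: b = vr/k = 10·18/5 = 180/5 = 36.
Check integrality: r = 18 ∈ Z ✓, b = 36 ∈ Z ✓.
(These identities are necessary conditions: they determine r and b for any design with these parameters, but do not by themselves prove that one exists.)

r = 18, b = 36.


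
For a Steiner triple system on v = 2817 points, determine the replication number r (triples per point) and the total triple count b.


An STS(v) is a 2-(v, 3, 1) BIBD: block size k = 3, λ = 1.
Replication: r(k − 1) = λ(v − 1) ⇒ r·2 = 2817 − 1 = 2816 ⇒ r = 1408.
Block count: bk = vr ⇒ b·3 = 2817·1408 = 3966336 ⇒ b = 1322112.

r = 1408, b = 1322112.


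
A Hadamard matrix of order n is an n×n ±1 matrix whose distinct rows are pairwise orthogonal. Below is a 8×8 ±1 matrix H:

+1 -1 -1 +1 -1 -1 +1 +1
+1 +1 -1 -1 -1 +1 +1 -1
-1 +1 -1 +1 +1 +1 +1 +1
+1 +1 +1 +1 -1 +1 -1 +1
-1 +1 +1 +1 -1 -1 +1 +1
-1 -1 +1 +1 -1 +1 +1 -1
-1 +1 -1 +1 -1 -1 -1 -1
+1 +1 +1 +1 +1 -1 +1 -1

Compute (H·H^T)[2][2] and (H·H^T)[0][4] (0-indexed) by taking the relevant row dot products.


Row 0 of H: [1, -1, -1, 1, -1, -1, 1, 1].
Row 2 of H: [-1, 1, -1, 1, 1, 1, 1, 1].
Row 4 of H: [-1, 1, 1, 1, -1, -1, 1, 1].
(H·H^T)[2][2] = Σ_j H[2][j]·H[2][j] = (-1)² + (1)² + (-1)² + (1)² + (1)² + (1)² + (1)² + (1)² = 1 + 1 + 1 + 1 + 1 + 1 + 1 + 1 = 8.
(H·H^T)[0][4] = Σ_j H[0][j]·H[4][j] = (1)·(-1) + (-1)·(1) + (-1)·(1) + (1)·(1) + (-1)·(-1) + (-1)·(-1) + (1)·(1) + (1)·(1) = -1 + -1 + -1 + 1 + 1 + 1 + 1 + 1 = 2.
Rows 0 and 4 are not orthogonal (dot product = 2 ≠ 0), so H is not a Hadamard matrix.

(2,2) entry = 8; (0,4) entry = 2.


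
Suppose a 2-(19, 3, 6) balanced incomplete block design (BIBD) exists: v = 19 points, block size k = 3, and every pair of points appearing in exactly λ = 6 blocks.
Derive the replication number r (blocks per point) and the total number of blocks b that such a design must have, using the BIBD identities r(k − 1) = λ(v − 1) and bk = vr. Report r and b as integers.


Any 2-(v, k, λ) BIBD satisfies two necessary conditions:
  (i)  Each point sits in r blocks, and counting incidences through any fixed point gives r(k − 1) = λ(v − 1), so r = λ(v − 1)/(k − 1).
  (ii) Total incidences bk = vr, so b = vr/k.
Step 1: r = λ(v − 1)/(k − 1) = 6·(19 − 1)/(3 − 1) = 6·18/2 = 108/2 = 54.
Step 2: b = vr/k = 19·54/3 = 1026/3 = 342.
Check integrality: r = 54 ∈ Z ✓, b = 342 ∈ Z ✓.
(These identities are necessary conditions: they determine r and b for any design with these parameters, but do not by themselves prove that one exists.)

r = 54, b = 342.


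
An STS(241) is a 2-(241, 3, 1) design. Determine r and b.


An STS(v) is a 2-(v, 3, 1) BIBD: block size k = 3, λ = 1.
Replication: r(k − 1) = λ(v − 1) ⇒ r·2 = 241 − 1 = 240 ⇒ r = 120.
Block count: bk = vr ⇒ b·3 = 241·120 = 28920 ⇒ b = 9640.
(Check via b = v(v − 1)/6 = 241·240/6 = 57840/6 = 9640.)

r = 120, b = 9640.


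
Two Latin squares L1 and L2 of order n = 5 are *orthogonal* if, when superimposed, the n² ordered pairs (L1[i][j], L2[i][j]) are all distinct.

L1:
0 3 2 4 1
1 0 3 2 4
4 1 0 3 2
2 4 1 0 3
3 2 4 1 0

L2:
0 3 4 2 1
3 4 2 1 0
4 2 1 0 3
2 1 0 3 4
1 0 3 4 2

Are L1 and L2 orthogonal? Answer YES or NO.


Form the n² = 25 superimposed pairs (L1[i][j], L2[i][j]), row by row (rows and columns indexed from 0):
row 0: (0,0) (3,3) (2,4) (4,2) (1,1)
row 1: (1,3) (0,4) (3,2) (2,1) (4,0)
row 2: (4,4) (1,2) (0,1) (3,0) (2,3)
row 3: (2,2) (4,1) (1,0) (0,3) (3,4)
row 4: (3,1) (2,0) (4,3) (1,4) (0,2)
Orthogonality requires all 25 pairs distinct.
Check by first coordinate: for each symbol s of L1, list the L2 entries in the n cells where L1 = s; they must all differ.
  L1 = 0: L2 entries (in reading order) 0, 4, 1, 3, 2 — all 5 distinct ✓
  L1 = 1: L2 entries (in reading order) 1, 3, 2, 0, 4 — all 5 distinct ✓
  L1 = 2: L2 entries (in reading order) 4, 1, 3, 2, 0 — all 5 distinct ✓
  L1 = 3: L2 entries (in reading order) 3, 2, 0, 4, 1 — all 5 distinct ✓
  L1 = 4: L2 entries (in reading order) 2, 0, 4, 1, 3 — all 5 distinct ✓
Every symbol of L1 meets every symbol of L2 exactly once, so all 25 pairs are distinct (25 of 25).
Conclusion: YES.

YES


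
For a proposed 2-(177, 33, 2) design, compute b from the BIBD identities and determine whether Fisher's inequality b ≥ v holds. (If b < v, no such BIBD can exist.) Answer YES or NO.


r = λ(v − 1)/(k − 1) = 2·176/32 = 11.
b = vr/k = 177·11/33 = 59.
Fisher's inequality: b ≥ v ⇔ 59 ≥ 177? NO.

NO


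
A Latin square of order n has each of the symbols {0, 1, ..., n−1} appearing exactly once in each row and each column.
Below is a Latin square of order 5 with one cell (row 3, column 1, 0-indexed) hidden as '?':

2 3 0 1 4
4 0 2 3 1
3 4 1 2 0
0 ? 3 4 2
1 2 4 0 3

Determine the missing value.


Row 3 contains symbols [0, 2, 3, 4] — missing [1].
Column 1 contains symbols [0, 2, 3, 4] — missing [1].
The missing symbol must appear in both missing sets; intersection = [1].
Therefore the hidden value is 1.

Missing value = 1.


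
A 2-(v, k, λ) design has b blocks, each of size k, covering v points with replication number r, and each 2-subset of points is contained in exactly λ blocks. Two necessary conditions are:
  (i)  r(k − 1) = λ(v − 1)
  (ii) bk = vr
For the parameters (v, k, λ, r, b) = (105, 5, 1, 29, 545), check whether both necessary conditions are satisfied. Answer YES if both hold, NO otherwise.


Condition (i): r(k − 1) = 29·4 = 116; λ(v − 1) = 1·104 = 104. Match? NO.
Condition (ii): bk = 545·5 = 2725; vr = 105·29 = 3045. Match? NO.
Both conditions hold? NO.

NO


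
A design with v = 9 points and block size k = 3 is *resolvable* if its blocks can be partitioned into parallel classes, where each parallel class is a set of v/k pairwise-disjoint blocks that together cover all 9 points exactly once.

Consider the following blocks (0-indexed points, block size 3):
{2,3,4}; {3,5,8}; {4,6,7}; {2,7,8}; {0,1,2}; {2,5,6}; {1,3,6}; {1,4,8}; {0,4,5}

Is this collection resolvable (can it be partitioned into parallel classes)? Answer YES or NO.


v = 9, block size k = 3, number of blocks = 9.
For resolvability, blocks must partition into parallel classes of size v/k = 3.
Total blocks must therefore be a multiple of 3: 9 = 3·3 + 0 ⇒ divisible ✓.
Consider block {2,3,4}. It intersects every other block in the collection, so no parallel class of size 3 can contain it.
Since every block must belong to some parallel class in a resolution, the collection cannot be partitioned into parallel classes.
Resolvable? NO.

NO


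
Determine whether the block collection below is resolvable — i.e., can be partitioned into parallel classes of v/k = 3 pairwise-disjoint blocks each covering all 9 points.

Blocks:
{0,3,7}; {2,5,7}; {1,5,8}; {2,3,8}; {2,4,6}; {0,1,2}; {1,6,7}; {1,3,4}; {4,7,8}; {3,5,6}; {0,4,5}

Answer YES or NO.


v = 9, block size k = 3, number of blocks = 11.
For resolvability, blocks must partition into parallel classes of size v/k = 3.
Total blocks must therefore be a multiple of 3: 11 = 3·3 + 2 ⇒ not divisible ✗.
Resolvable? NO.

NO


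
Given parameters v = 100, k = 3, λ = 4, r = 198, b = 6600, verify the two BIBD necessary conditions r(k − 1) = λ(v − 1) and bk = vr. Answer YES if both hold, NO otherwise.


Condition (i): r(k − 1) = 198·2 = 396; λ(v − 1) = 4·99 = 396. Match? YES.
Condition (ii): bk = 6600·3 = 19800; vr = 100·198 = 19800. Match? YES.
Both conditions hold? YES.

YES


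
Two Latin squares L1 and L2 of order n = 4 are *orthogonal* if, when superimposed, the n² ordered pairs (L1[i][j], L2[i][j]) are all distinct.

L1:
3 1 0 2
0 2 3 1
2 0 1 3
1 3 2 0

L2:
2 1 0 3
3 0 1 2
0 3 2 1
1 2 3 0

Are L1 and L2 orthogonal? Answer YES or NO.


Form the n² = 16 superimposed pairs (L1[i][j], L2[i][j]), row by row (rows and columns indexed from 0):
row 0: (3,2) (1,1) (0,0) (2,3)
row 1: (0,3) (2,0) (3,1) (1,2)
row 2: (2,0) (0,3) (1,2) (3,1)
row 3: (1,1) (3,2) (2,3) (0,0)
Orthogonality requires all 16 pairs distinct.
But the pair (2,0) repeats: cell (1,1) has L1 = 2, L2 = 0, and cell (2,0) has L1 = 2, L2 = 0.
A repeated pair means some other pair never occurs (only 8 distinct pairs out of 16), so the squares are not orthogonal.
Conclusion: NO.

NO


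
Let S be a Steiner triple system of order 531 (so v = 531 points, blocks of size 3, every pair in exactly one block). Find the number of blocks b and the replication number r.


An STS(v) is a 2-(v, 3, 1) BIBD: block size k = 3, λ = 1.
Replication: r(k − 1) = λ(v − 1) ⇒ r·2 = 531 − 1 = 530 ⇒ r = 265.
Block count: bk = vr ⇒ b·3 = 531·265 = 140715 ⇒ b = 46905.

r = 265, b = 46905.


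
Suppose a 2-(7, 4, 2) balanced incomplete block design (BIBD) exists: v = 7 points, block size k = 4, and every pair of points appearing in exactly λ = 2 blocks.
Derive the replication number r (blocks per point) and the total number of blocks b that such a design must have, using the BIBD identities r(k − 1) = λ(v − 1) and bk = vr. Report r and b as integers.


Any 2-(v, k, λ) BIBD satisfies two necessary conditions:
  (i)  Each point sits in r blocks, and counting incidences through any fixed point gives r(k − 1) = λ(v − 1), so r = λ(v − 1)/(k − 1).
  (ii) Total incidences bk = vr, so b = vr/k.
Step 1: r = λ(v − 1)/(k − 1) = 2·(7 − 1)/(4 − 1) = 2·6/3 = 12/3 = 4.
Step 2: b = vr/k = 7·4/4 = 28/4 = 7.
Check integrality: r = 4 ∈ Z ✓, b = 7 ∈ Z ✓.
(These identities are necessary conditions: they determine r and b for any design with these parameters, but do not by themselves prove that one exists.)

r = 4, b = 7.


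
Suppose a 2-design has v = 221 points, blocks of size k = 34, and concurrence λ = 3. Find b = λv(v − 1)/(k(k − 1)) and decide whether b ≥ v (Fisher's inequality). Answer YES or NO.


b = λv(v − 1)/(k(k − 1)) = 3·221·220/(34·33) = 145860/1122 = 130.
Compare with v = 221: b < v, so Fisher's inequality fails.

NO


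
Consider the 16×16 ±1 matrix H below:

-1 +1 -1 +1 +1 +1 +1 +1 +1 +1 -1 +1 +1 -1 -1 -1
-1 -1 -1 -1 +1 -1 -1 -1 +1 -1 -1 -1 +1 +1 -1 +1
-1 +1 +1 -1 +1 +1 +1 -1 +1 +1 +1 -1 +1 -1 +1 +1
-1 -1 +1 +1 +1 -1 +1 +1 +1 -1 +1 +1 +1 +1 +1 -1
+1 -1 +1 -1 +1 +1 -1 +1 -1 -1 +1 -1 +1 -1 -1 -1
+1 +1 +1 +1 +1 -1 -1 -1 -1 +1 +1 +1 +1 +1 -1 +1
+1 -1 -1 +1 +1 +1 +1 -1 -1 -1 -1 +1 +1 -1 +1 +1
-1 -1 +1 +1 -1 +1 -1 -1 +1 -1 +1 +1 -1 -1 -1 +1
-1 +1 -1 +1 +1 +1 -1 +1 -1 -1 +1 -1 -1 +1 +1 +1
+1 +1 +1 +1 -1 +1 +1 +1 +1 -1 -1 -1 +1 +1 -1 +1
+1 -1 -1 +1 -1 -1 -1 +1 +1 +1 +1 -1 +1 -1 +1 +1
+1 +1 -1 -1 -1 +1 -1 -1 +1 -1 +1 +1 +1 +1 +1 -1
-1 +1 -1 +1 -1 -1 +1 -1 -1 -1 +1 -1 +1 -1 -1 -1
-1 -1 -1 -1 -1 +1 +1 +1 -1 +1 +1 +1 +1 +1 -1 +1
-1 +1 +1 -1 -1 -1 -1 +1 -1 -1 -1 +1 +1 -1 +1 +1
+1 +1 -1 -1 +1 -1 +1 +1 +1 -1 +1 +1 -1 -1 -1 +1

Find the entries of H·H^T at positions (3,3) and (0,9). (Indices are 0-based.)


Row 0 of H: [-1, 1, -1, 1, 1, 1, 1, 1, 1, 1, -1, 1, 1, -1, -1, -1].
Row 3 of H: [-1, -1, 1, 1, 1, -1, 1, 1, 1, -1, 1, 1, 1, 1, 1, -1].
Row 9 of H: [1, 1, 1, 1, -1, 1, 1, 1, 1, -1, -1, -1, 1, 1, -1, 1].
(H·H^T)[3][3] = Σ_j H[3][j]·H[3][j] = (-1)² + (-1)² + (1)² + (1)² + (1)² + (-1)² + (1)² + (1)² + (1)² + (-1)² + (1)² + (1)² + (1)² + (1)² + (1)² + (-1)² = 1 + 1 + 1 + 1 + 1 + 1 + 1 + 1 + 1 + 1 + 1 + 1 + 1 + 1 + 1 + 1 = 16.
(H·H^T)[0][9] = Σ_j H[0][j]·H[9][j] = (-1)·(1) + (1)·(1) + (-1)·(1) + (1)·(1) + (1)·(-1) + (1)·(1) + (1)·(1) + (1)·(1) + (1)·(1) + (1)·(-1) + (-1)·(-1) + (1)·(-1) + (1)·(1) + (-1)·(1) + (-1)·(-1) + (-1)·(1) = -1 + 1 + -1 + 1 + -1 + 1 + 1 + 1 + 1 + -1 + 1 + -1 + 1 + -1 + 1 + -1 = 2.
Rows 0 and 9 are not orthogonal (dot product = 2 ≠ 0), so H is not a Hadamard matrix.

(3,3) entry = 16; (0,9) entry = 2.


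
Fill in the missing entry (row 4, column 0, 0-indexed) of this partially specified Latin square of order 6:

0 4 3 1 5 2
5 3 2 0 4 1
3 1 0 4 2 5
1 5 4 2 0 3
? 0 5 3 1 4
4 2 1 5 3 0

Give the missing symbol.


Row 4 contains symbols [0, 1, 3, 4, 5] — missing [2].
Column 0 contains symbols [0, 1, 3, 4, 5] — missing [2].
The missing symbol must appear in both missing sets; intersection = [2].
Therefore the hidden value is 2.

Missing value = 2.


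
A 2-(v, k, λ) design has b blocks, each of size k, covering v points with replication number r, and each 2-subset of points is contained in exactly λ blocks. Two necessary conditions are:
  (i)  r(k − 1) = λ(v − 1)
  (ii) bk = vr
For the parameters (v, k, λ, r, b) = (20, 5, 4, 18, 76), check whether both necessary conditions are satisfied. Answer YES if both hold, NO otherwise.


Condition (i): r(k − 1) = 18·4 = 72; λ(v − 1) = 4·19 = 76. Match? NO.
Condition (ii): bk = 76·5 = 380; vr = 20·18 = 360. Match? NO.
Both conditions hold? NO.

NO


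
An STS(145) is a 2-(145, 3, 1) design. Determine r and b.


An STS(v) is a 2-(v, 3, 1) BIBD: block size k = 3, λ = 1.
Replication: r(k − 1) = λ(v − 1) ⇒ r·2 = 145 − 1 = 144 ⇒ r = 72.
Block count: b = v(v − 1)/6 = 145·144/6 = 20880/6 = 3480.

r = 72, b = 3480.


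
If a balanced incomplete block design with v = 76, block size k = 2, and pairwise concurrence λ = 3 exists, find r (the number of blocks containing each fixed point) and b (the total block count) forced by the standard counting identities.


Any 2-(v, k, λ) BIBD satisfies two necessary conditions:
  (i)  Each point sits in r blocks, and counting incidences through any fixed point gives r(k − 1) = λ(v − 1), so r = λ(v − 1)/(k − 1).
  (ii) Total incidences bk = vr, so b = vr/k.
Step 1: r = λ(v − 1)/(k − 1) = 3·(76 − 1)/(2 − 1) = 3·75/1 = 225/1 = 225.
Step 2: b = vr/k = 76·225/2 = 17100/2 = 8550.
Check integrality: r = 225 ∈ Z ✓, b = 8550 ∈ Z ✓.
(These identities are necessary conditions: they determine r and b for any design with these parameters, but do not by themselves prove that one exists.)

r = 225, b = 8550.


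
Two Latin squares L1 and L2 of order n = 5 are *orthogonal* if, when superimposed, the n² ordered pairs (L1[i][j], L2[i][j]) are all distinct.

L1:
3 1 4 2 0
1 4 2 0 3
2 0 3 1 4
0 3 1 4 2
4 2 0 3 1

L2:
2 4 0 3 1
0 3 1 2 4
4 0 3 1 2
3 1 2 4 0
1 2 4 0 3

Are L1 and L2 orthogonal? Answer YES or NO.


Form the n² = 25 superimposed pairs (L1[i][j], L2[i][j]), row by row (rows and columns indexed from 0):
row 0: (3,2) (1,4) (4,0) (2,3) (0,1)
row 1: (1,0) (4,3) (2,1) (0,2) (3,4)
row 2: (2,4) (0,0) (3,3) (1,1) (4,2)
row 3: (0,3) (3,1) (1,2) (4,4) (2,0)
row 4: (4,1) (2,2) (0,4) (3,0) (1,3)
Orthogonality requires all 25 pairs distinct.
Check by first coordinate: for each symbol s of L1, list the L2 entries in the n cells where L1 = s; they must all differ.
  L1 = 0: L2 entries (in reading order) 1, 2, 0, 3, 4 — all 5 distinct ✓
  L1 = 1: L2 entries (in reading order) 4, 0, 1, 2, 3 — all 5 distinct ✓
  L1 = 2: L2 entries (in reading order) 3, 1, 4, 0, 2 — all 5 distinct ✓
  L1 = 3: L2 entries (in reading order) 2, 4, 3, 1, 0 — all 5 distinct ✓
  L1 = 4: L2 entries (in reading order) 0, 3, 2, 4, 1 — all 5 distinct ✓
Every symbol of L1 meets every symbol of L2 exactly once, so all 25 pairs are distinct (25 of 25).
Conclusion: YES.

YES


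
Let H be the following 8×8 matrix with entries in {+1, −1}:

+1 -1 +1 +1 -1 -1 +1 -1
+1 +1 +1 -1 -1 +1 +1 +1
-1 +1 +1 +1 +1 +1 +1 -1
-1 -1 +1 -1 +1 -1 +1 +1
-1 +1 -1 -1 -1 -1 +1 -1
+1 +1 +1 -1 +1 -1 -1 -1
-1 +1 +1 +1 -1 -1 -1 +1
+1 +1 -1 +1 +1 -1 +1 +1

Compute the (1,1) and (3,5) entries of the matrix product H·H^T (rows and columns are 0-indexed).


Row 1 of H: [1, 1, 1, -1, -1, 1, 1, 1].
Row 3 of H: [-1, -1, 1, -1, 1, -1, 1, 1].
Row 5 of H: [1, 1, 1, -1, 1, -1, -1, -1].
(H·H^T)[1][1] = Σ_j H[1][j]·H[1][j] = (1)² + (1)² + (1)² + (-1)² + (-1)² + (1)² + (1)² + (1)² = 1 + 1 + 1 + 1 + 1 + 1 + 1 + 1 = 8.
(H·H^T)[3][5] = Σ_j H[3][j]·H[5][j] = (-1)·(1) + (-1)·(1) + (1)·(1) + (-1)·(-1) + (1)·(1) + (-1)·(-1) + (1)·(-1) + (1)·(-1) = -1 + -1 + 1 + 1 + 1 + 1 + -1 + -1 = 0.
So rows 3 and 5 are orthogonal; the diagonal entry equals n = 8.

(1,1) entry = 8; (3,5) entry = 0.


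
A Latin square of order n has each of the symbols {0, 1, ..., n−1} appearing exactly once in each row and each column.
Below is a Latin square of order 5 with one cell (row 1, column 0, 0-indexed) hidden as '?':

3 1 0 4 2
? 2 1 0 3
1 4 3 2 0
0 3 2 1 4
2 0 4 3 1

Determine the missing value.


Row 1 contains symbols [0, 1, 2, 3] — missing [4].
Column 0 contains symbols [0, 1, 2, 3] — missing [4].
The missing symbol must appear in both missing sets; intersection = [4].
Therefore the hidden value is 4.

Missing value = 4.


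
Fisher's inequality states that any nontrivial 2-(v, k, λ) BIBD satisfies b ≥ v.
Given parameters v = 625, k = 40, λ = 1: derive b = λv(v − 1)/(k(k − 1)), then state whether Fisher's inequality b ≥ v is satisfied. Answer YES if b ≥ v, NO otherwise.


r = λ(v − 1)/(k − 1) = 1·624/39 = 16.
b = vr/k = 625·16/40 = 250.
Fisher's inequality: b ≥ v ⇔ 250 ≥ 625? NO.

NO


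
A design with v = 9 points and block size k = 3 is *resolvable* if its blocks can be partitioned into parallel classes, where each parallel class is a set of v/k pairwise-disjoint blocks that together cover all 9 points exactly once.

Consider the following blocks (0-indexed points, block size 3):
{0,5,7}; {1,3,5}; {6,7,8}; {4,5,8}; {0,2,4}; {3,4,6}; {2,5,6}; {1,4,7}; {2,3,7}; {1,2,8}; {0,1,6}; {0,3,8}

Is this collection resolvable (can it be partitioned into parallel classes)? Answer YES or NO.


v = 9, block size k = 3, number of blocks = 12.
For resolvability, blocks must partition into parallel classes of size v/k = 3.
Total blocks must therefore be a multiple of 3: 12 = 3·4 + 0 ⇒ divisible ✓.
Greedy packing gives 4 candidate class(es). Each should be a full parallel class (size 3, covers all 9 points).
  Class 1 (3 blocks): {0,5,7}; {3,4,6}; {1,2,8}. Points covered: [0, 1, 2, 3, 4, 5, 6, 7, 8].
  Class 2 (3 blocks): {1,3,5}; {6,7,8}; {0,2,4}. Points covered: [0, 1, 2, 3, 4, 5, 6, 7, 8].
  Class 3 (3 blocks): {4,5,8}; {2,3,7}; {0,1,6}. Points covered: [0, 1, 2, 3, 4, 5, 6, 7, 8].
  Class 4 (3 blocks): {2,5,6}; {1,4,7}; {0,3,8}. Points covered: [0, 1, 2, 3, 4, 5, 6, 7, 8].
All classes full (size 3)? YES. All classes cover every point? YES.
Resolvable? YES.

YES


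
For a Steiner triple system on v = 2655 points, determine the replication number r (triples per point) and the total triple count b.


An STS(v) is a 2-(v, 3, 1) BIBD: block size k = 3, λ = 1.
Replication: r(k − 1) = λ(v − 1) ⇒ r·2 = 2655 − 1 = 2654 ⇒ r = 1327.
Block count: b = v(v − 1)/6 = 2655·2654/6 = 7046370/6 = 1174395.
(Check via bk = vr: 1174395·3 = 3523185 = 2655·1327 = 3523185 ✓.)

r = 1327, b = 1174395.


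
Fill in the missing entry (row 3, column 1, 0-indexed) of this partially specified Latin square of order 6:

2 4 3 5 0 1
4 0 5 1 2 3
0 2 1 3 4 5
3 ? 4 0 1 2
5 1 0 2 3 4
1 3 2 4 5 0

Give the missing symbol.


Row 3 contains symbols [0, 1, 2, 3, 4] — missing [5].
Column 1 contains symbols [0, 1, 2, 3, 4] — missing [5].
The missing symbol must appear in both missing sets; intersection = [5].
Therefore the hidden value is 5.

Missing value = 5.


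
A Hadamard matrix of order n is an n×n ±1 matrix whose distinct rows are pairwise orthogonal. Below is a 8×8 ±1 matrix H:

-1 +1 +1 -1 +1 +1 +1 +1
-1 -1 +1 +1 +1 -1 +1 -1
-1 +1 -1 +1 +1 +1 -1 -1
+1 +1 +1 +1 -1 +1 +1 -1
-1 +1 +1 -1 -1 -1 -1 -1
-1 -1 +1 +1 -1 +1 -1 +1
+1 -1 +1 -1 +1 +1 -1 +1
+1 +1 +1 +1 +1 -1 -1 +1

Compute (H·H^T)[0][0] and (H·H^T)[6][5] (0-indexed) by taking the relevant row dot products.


Row 0 of H: [-1, 1, 1, -1, 1, 1, 1, 1].
Row 5 of H: [-1, -1, 1, 1, -1, 1, -1, 1].
Row 6 of H: [1, -1, 1, -1, 1, 1, -1, 1].
(H·H^T)[0][0] = Σ_j H[0][j]·H[0][j] = (-1)² + (1)² + (1)² + (-1)² + (1)² + (1)² + (1)² + (1)² = 1 + 1 + 1 + 1 + 1 + 1 + 1 + 1 = 8.
(H·H^T)[6][5] = Σ_j H[6][j]·H[5][j] = (1)·(-1) + (-1)·(-1) + (1)·(1) + (-1)·(1) + (1)·(-1) + (1)·(1) + (-1)·(-1) + (1)·(1) = -1 + 1 + 1 + -1 + -1 + 1 + 1 + 1 = 2.
Rows 6 and 5 are not orthogonal (dot product = 2 ≠ 0), so H is not a Hadamard matrix.

(0,0) entry = 8; (6,5) entry = 2.


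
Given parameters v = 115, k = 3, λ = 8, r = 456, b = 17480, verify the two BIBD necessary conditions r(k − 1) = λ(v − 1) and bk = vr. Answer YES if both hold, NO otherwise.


Condition (i): r(k − 1) = 456·2 = 912; λ(v − 1) = 8·114 = 912. Match? YES.
Condition (ii): bk = 17480·3 = 52440; vr = 115·456 = 52440. Match? YES.
Both conditions hold? YES.

YES


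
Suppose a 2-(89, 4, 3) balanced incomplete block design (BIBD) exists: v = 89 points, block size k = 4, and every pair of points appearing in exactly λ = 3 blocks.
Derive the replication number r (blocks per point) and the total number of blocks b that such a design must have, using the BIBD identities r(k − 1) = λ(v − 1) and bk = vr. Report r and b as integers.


Any 2-(v, k, λ) BIBD satisfies two necessary conditions:
  (i)  Each point sits in r blocks, and counting incidences through any fixed point gives r(k − 1) = λ(v − 1), so r = λ(v − 1)/(k − 1).
  (ii) Total incidences bk = vr, so b = vr/k.
Step 1: r = λ(v − 1)/(k − 1) = 3·(89 − 1)/(4 − 1) = 3·88/3 = 264/3 = 88.
Step 2: b = vr/k = 89·88/4 = 7832/4 = 1958.
Check integrality: r = 88 ∈ Z ✓, b = 1958 ∈ Z ✓.
(These identities are necessary conditions: they determine r and b for any design with these parameters, but do not by themselves prove that one exists.)

r = 88, b = 1958.


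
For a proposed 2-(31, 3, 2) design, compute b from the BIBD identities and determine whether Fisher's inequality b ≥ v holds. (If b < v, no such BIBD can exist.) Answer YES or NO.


b = λv(v − 1)/(k(k − 1)) = 2·31·30/(3·2) = 1860/6 = 310.
Compare with v = 31: b ≥ v, so Fisher's inequality holds.

YES


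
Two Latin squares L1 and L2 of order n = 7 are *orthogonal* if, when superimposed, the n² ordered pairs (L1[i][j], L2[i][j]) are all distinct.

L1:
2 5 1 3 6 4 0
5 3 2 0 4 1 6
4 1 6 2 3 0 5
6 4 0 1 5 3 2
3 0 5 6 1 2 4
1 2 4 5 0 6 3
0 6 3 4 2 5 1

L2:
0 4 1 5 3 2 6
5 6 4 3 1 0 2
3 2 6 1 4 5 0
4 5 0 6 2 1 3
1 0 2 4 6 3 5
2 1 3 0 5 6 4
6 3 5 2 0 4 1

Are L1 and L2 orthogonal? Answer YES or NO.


Form the n² = 49 superimposed pairs (L1[i][j], L2[i][j]), row by row (rows and columns indexed from 0):
row 0: (2,0) (5,4) (1,1) (3,5) (6,3) (4,2) (0,6)
row 1: (5,5) (3,6) (2,4) (0,3) (4,1) (1,0) (6,2)
row 2: (4,3) (1,2) (6,6) (2,1) (3,4) (0,5) (5,0)
row 3: (6,4) (4,5) (0,0) (1,6) (5,2) (3,1) (2,3)
row 4: (3,1) (0,0) (5,2) (6,4) (1,6) (2,3) (4,5)
row 5: (1,2) (2,1) (4,3) (5,0) (0,5) (6,6) (3,4)
row 6: (0,6) (6,3) (3,5) (4,2) (2,0) (5,4) (1,1)
Orthogonality requires all 49 pairs distinct.
But the pair (3,1) repeats: cell (3,5) has L1 = 3, L2 = 1, and cell (4,0) has L1 = 3, L2 = 1.
A repeated pair means some other pair never occurs (only 28 distinct pairs out of 49), so the squares are not orthogonal.
Conclusion: NO.

NO


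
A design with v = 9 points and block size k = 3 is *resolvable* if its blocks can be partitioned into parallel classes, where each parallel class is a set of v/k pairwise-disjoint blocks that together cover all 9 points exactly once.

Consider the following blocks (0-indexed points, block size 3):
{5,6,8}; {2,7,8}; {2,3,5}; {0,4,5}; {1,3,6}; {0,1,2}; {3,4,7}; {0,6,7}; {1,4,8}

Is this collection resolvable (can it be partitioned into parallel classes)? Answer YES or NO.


v = 9, block size k = 3, number of blocks = 9.
For resolvability, blocks must partition into parallel classes of size v/k = 3.
Total blocks must therefore be a multiple of 3: 9 = 3·3 + 0 ⇒ divisible ✓.
Greedy packing gives 3 candidate class(es). Each should be a full parallel class (size 3, covers all 9 points).
  Class 1 (3 blocks): {5,6,8}; {0,1,2}; {3,4,7}. Points covered: [0, 1, 2, 3, 4, 5, 6, 7, 8].
  Class 2 (3 blocks): {2,7,8}; {0,4,5}; {1,3,6}. Points covered: [0, 1, 2, 3, 4, 5, 6, 7, 8].
  Class 3 (3 blocks): {2,3,5}; {0,6,7}; {1,4,8}. Points covered: [0, 1, 2, 3, 4, 5, 6, 7, 8].
All classes full (size 3)? YES. All classes cover every point? YES.
Resolvable? YES.

YES


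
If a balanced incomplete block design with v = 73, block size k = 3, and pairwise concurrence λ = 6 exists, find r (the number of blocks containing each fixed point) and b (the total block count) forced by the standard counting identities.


Any 2-(v, k, λ) BIBD satisfies two necessary conditions:
  (i)  Each point sits in r blocks, and counting incidences through any fixed point gives r(k − 1) = λ(v − 1), so r = λ(v − 1)/(k − 1).
  (ii) Total incidences bk = vr, so b = vr/k.
Step 1: r = λ(v − 1)/(k − 1) = 6·(73 − 1)/(3 − 1) = 6·72/2 = 432/2 = 216.
Step 2: b = vr/k = 73·216/3 = 15768/3 = 5256.
Check integrality: r = 216 ∈ Z ✓, b = 5256 ∈ Z ✓.
(These identities are necessary conditions: they determine r and b for any design with these parameters, but do not by themselves prove that one exists.)

r = 216, b = 5256.


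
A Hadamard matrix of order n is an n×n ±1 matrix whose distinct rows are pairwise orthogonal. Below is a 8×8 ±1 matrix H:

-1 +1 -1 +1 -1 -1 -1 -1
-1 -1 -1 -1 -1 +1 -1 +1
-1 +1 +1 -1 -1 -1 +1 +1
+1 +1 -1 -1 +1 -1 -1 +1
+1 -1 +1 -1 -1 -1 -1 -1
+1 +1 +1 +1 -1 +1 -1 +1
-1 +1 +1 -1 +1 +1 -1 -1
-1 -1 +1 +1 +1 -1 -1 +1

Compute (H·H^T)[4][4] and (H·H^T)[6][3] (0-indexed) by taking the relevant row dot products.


Row 3 of H: [1, 1, -1, -1, 1, -1, -1, 1].
Row 4 of H: [1, -1, 1, -1, -1, -1, -1, -1].
Row 6 of H: [-1, 1, 1, -1, 1, 1, -1, -1].
(H·H^T)[4][4] = Σ_j H[4][j]·H[4][j] = (1)² + (-1)² + (1)² + (-1)² + (-1)² + (-1)² + (-1)² + (-1)² = 1 + 1 + 1 + 1 + 1 + 1 + 1 + 1 = 8.
(H·H^T)[6][3] = Σ_j H[6][j]·H[3][j] = (-1)·(1) + (1)·(1) + (1)·(-1) + (-1)·(-1) + (1)·(1) + (1)·(-1) + (-1)·(-1) + (-1)·(1) = -1 + 1 + -1 + 1 + 1 + -1 + 1 + -1 = 0.
So rows 6 and 3 are orthogonal; the diagonal entry equals n = 8.

(4,4) entry = 8; (6,3) entry = 0.
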